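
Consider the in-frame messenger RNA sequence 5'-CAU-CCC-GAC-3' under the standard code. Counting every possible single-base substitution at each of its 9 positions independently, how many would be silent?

5

Codon 1 (CAU, His): 1 synonymous substitution.
Codon 2 (CCC, Pro): 3 synonymous substitutions.
Codon 3 (GAC, Asp): 1 synonymous substitution.
Total: 1 + 3 + 1 = 5.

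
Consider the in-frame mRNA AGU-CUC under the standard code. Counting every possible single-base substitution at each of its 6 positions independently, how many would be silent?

Codon 1 (AGU, Ser): 1 synonymous substitution.
Codon 2 (CUC, Leu): 3 synonymous substitutions.
Total: 1 + 3 = 4.

4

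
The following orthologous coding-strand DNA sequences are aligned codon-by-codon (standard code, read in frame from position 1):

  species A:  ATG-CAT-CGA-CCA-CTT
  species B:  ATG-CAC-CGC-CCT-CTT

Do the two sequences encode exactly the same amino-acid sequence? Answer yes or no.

Codon 1: ATG Met / ATG Met — identical.
Codon 2: CAT His / CAC His — synonymous.
Codon 3: CGA Arg / CGC Arg — synonymous.
Codon 4: CCA Pro / CCT Pro — synonymous.
Codon 5: CTT Leu / CTT Leu — identical.
Nonsynonymous differences: 0 → same protein.

yes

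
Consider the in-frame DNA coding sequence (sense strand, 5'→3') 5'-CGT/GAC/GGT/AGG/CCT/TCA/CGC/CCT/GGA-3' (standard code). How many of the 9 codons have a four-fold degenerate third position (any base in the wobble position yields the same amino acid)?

Codon 1 CGT (Arg): third position 4-fold.
Codon 2 GAC (Asp): third position 2-fold.
Codon 3 GGT (Gly): third position 4-fold.
Codon 4 AGG (Arg): third position 2-fold.
Codon 5 CCT (Pro): third position 4-fold.
Codon 6 TCA (Ser): third position 4-fold.
Codon 7 CGC (Arg): third position 4-fold.
Codon 8 CCT (Pro): third position 4-fold.
Codon 9 GGA (Gly): third position 4-fold.
Four-fold degenerate third positions: 7.

7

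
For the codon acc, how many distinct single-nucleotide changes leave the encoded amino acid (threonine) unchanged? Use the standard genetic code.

Position 1: none → 0 synonymous.
Position 2: none → 0 synonymous.
Position 3: ACU, ACA, ACG → 3 synonymous.
Total: 0 + 0 + 3 = 3.

3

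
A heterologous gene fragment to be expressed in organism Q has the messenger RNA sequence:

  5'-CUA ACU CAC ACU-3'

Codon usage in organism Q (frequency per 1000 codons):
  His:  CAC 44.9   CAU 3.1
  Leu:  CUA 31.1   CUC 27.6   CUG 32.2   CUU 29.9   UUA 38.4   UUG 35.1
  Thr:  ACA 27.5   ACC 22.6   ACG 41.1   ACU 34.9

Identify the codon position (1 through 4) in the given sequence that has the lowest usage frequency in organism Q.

1

Codon 1 CUA (Leu): 31.1 per 1000.
Codon 2 ACU (Thr): 34.9 per 1000.
Codon 3 CAC (His): 44.9 per 1000.
Codon 4 ACU (Thr): 34.9 per 1000.
Lowest frequency is 31.1 at codon 1.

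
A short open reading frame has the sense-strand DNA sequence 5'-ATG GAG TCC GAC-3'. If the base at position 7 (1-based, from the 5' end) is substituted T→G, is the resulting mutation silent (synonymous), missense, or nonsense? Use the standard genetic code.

missense

Position 7 falls in codon 3: TCC → Ser.
After the substitution the codon is GCC → Ala.
Ser ≠ Ala, so this is a missense mutation.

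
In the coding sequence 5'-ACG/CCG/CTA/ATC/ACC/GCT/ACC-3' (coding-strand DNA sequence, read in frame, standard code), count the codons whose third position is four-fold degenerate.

6

Codon 1 ACG (Thr): third position 4-fold.
Codon 2 CCG (Pro): third position 4-fold.
Codon 3 CTA (Leu): third position 4-fold.
Codon 4 ATC (Ile): third position 3-fold.
Codon 5 ACC (Thr): third position 4-fold.
Codon 6 GCT (Ala): third position 4-fold.
Codon 7 ACC (Thr): third position 4-fold.
Four-fold degenerate third positions: 6.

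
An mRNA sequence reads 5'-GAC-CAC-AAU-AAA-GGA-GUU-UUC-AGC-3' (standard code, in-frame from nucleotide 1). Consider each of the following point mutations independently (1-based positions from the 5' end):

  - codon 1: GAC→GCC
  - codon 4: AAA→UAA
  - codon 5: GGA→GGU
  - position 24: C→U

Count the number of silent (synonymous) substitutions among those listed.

Codon 1: GAC (Asp) → GCC (Ala) — missense.
Codon 4: AAA (Lys) → UAA (Stop) — nonsense.
Codon 5: GGA (Gly) → GGU (Gly) — synonymous.
Codon 8: AGC (Ser) → AGU (Ser) — synonymous.
Synonymous: 2 of 4.

2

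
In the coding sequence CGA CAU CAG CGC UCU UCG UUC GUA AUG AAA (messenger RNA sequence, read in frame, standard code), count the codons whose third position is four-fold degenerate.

Codon 1 CGA (Arg): third position 4-fold.
Codon 2 CAU (His): third position 2-fold.
Codon 3 CAG (Gln): third position 2-fold.
Codon 4 CGC (Arg): third position 4-fold.
Codon 5 UCU (Ser): third position 4-fold.
Codon 6 UCG (Ser): third position 4-fold.
Codon 7 UUC (Phe): third position 2-fold.
Codon 8 GUA (Val): third position 4-fold.
Codon 9 AUG (Met): third position 1-fold.
Codon 10 AAA (Lys): third position 2-fold.
Four-fold degenerate third positions: 5.

5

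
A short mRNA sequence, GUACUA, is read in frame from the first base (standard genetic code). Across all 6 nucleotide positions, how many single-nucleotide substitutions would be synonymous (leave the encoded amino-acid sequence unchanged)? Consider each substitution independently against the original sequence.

Codon 1 (GUA, Val): 3 synonymous substitutions.
Codon 2 (CUA, Leu): 4 synonymous substitutions.
Total: 3 + 4 = 7.

7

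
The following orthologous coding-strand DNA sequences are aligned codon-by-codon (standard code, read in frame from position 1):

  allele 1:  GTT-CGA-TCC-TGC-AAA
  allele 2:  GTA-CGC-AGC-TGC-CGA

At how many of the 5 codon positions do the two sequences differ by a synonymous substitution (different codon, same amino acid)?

Codon 1: GTT Val / GTA Val — synonymous.
Codon 2: CGA Arg / CGC Arg — synonymous.
Codon 3: TCC Ser / AGC Ser — synonymous.
Codon 4: TGC Cys / TGC Cys — identical.
Codon 5: AAA Lys / CGA Arg — nonsynonymous.
Synonymous differences: 3.

3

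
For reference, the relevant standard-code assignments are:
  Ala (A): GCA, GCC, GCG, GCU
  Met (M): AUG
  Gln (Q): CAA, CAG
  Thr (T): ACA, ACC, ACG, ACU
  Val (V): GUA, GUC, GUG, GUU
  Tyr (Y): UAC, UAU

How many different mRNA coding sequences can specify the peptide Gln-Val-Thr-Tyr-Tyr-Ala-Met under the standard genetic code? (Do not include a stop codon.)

Gln: 2 codons.
Val: 4 codons.
Thr: 4 codons.
Tyr: 2 codons.
Tyr: 2 codons.
Ala: 4 codons.
Met: 1 codon.
2 × 4 × 4 × 2 × 2 × 4 × 1 = 512.

512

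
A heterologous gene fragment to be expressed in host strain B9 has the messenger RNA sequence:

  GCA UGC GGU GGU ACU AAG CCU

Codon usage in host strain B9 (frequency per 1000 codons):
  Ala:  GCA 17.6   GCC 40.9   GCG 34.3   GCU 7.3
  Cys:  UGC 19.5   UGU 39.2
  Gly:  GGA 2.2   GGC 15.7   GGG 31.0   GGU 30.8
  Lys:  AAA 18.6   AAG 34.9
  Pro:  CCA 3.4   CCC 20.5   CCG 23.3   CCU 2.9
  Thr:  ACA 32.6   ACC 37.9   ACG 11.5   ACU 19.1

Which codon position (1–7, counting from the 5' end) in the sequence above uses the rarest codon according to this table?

7

Codon 1 GCA (Ala): 17.6 per 1000.
Codon 2 UGC (Cys): 19.5 per 1000.
Codon 3 GGU (Gly): 30.8 per 1000.
Codon 4 GGU (Gly): 30.8 per 1000.
Codon 5 ACU (Thr): 19.1 per 1000.
Codon 6 AAG (Lys): 34.9 per 1000.
Codon 7 CCU (Pro): 2.9 per 1000.
Lowest frequency is 2.9 at codon 7.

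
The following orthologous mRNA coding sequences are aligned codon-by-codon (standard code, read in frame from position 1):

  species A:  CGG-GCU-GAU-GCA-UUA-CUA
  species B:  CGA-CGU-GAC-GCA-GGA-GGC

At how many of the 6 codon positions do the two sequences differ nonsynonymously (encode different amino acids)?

Codon 1: CGG Arg / CGA Arg — synonymous.
Codon 2: GCU Ala / CGU Arg — nonsynonymous.
Codon 3: GAU Asp / GAC Asp — synonymous.
Codon 4: GCA Ala / GCA Ala — identical.
Codon 5: UUA Leu / GGA Gly — nonsynonymous.
Codon 6: CUA Leu / GGC Gly — nonsynonymous.
Nonsynonymous differences: 3.

3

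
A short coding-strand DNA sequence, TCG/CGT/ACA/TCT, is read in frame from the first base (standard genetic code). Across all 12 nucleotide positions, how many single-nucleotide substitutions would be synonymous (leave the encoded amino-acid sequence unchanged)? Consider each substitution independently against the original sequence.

12

Codon 1 (TCG, Ser): 3 synonymous substitutions.
Codon 2 (CGT, Arg): 3 synonymous substitutions.
Codon 3 (ACA, Thr): 3 synonymous substitutions.
Codon 4 (TCT, Ser): 3 synonymous substitutions.
Total: 3 + 3 + 3 + 3 = 12.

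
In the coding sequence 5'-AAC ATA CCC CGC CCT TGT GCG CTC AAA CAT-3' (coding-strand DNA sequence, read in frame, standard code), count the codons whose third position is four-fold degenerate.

5

Codon 1 AAC (Asn): third position 2-fold.
Codon 2 ATA (Ile): third position 3-fold.
Codon 3 CCC (Pro): third position 4-fold.
Codon 4 CGC (Arg): third position 4-fold.
Codon 5 CCT (Pro): third position 4-fold.
Codon 6 TGT (Cys): third position 2-fold.
Codon 7 GCG (Ala): third position 4-fold.
Codon 8 CTC (Leu): third position 4-fold.
Codon 9 AAA (Lys): third position 2-fold.
Codon 10 CAT (His): third position 2-fold.
Four-fold degenerate third positions: 5.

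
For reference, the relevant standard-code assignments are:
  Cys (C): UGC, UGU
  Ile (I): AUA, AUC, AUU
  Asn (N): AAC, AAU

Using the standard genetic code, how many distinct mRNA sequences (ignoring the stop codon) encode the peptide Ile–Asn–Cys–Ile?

Ile: 3 codons.
Asn: 2 codons.
Cys: 2 codons.
Ile: 3 codons.
3 × 2 × 2 × 3 = 36.

36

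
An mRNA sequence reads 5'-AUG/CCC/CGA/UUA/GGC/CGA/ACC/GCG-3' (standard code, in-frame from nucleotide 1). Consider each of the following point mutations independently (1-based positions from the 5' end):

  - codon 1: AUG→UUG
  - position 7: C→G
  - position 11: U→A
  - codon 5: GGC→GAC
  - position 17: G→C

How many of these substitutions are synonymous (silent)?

0

Codon 1: AUG (Met) → UUG (Leu) — missense.
Codon 3: CGA (Arg) → GGA (Gly) — missense.
Codon 4: UUA (Leu) → UAA (Stop) — nonsense.
Codon 5: GGC (Gly) → GAC (Asp) — missense.
Codon 6: CGA (Arg) → CCA (Pro) — missense.
Synonymous: 0 of 5.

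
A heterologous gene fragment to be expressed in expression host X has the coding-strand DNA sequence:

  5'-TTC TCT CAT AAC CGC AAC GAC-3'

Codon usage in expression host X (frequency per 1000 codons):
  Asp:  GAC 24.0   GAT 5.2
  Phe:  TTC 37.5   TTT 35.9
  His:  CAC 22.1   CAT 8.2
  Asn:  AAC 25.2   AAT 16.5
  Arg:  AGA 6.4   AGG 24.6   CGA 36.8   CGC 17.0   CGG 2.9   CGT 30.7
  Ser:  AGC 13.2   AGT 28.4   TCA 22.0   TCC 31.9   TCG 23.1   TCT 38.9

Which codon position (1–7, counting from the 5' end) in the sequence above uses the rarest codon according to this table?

3

Codon 1 TTC (Phe): 37.5 per 1000.
Codon 2 TCT (Ser): 38.9 per 1000.
Codon 3 CAT (His): 8.2 per 1000.
Codon 4 AAC (Asn): 25.2 per 1000.
Codon 5 CGC (Arg): 17.0 per 1000.
Codon 6 AAC (Asn): 25.2 per 1000.
Codon 7 GAC (Asp): 24.0 per 1000.
Lowest frequency is 8.2 at codon 3.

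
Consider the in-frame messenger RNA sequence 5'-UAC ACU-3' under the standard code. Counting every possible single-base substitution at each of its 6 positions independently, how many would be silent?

4

Codon 1 (UAC, Tyr): 1 synonymous substitution.
Codon 2 (ACU, Thr): 3 synonymous substitutions.
Total: 1 + 3 = 4.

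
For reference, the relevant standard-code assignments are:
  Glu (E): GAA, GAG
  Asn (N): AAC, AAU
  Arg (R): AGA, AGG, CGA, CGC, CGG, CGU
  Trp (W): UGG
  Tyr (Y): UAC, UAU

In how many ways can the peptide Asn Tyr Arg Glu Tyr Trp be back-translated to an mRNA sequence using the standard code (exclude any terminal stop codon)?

Asn: 2 codons.
Tyr: 2 codons.
Arg: 6 codons.
Glu: 2 codons.
Tyr: 2 codons.
Trp: 1 codon.
2 × 2 × 6 × 2 × 2 × 1 = 96.

96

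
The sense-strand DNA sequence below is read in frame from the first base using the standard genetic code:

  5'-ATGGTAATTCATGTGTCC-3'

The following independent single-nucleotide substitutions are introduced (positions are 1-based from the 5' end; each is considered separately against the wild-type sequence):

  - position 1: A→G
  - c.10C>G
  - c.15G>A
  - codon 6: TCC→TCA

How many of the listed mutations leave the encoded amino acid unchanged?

Codon 1: ATG (Met) → GTG (Val) — missense.
Codon 4: CAT (His) → GAT (Asp) — missense.
Codon 5: GTG (Val) → GTA (Val) — synonymous.
Codon 6: TCC (Ser) → TCA (Ser) — synonymous.
Synonymous: 2 of 4.

2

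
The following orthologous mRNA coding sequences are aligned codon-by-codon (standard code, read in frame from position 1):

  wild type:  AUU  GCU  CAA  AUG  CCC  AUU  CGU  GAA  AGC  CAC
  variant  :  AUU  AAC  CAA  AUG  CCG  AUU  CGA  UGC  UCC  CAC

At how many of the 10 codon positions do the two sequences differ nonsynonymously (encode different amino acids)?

2

Codon 1: AUU Ile / AUU Ile — identical.
Codon 2: GCU Ala / AAC Asn — nonsynonymous.
Codon 3: CAA Gln / CAA Gln — identical.
Codon 4: AUG Met / AUG Met — identical.
Codon 5: CCC Pro / CCG Pro — synonymous.
Codon 6: AUU Ile / AUU Ile — identical.
Codon 7: CGU Arg / CGA Arg — synonymous.
Codon 8: GAA Glu / UGC Cys — nonsynonymous.
Codon 9: AGC Ser / UCC Ser — synonymous.
Codon 10: CAC His / CAC His — identical.
Nonsynonymous differences: 2.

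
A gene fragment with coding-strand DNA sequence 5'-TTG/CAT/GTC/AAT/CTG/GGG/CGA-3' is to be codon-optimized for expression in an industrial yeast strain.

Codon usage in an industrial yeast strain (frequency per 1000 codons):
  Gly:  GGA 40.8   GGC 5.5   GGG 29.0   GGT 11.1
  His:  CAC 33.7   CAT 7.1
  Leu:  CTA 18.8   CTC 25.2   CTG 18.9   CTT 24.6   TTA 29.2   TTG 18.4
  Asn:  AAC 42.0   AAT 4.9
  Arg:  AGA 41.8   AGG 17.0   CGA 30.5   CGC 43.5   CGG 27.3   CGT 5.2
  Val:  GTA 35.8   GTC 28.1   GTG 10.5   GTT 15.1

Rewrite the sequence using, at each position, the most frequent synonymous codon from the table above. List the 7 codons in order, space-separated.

Codon 1 (Leu): best is TTA at 29.2.
Codon 2 (His): best is CAC at 33.7.
Codon 3 (Val): best is GTA at 35.8.
Codon 4 (Asn): best is AAC at 42.0.
Codon 5 (Leu): best is TTA at 29.2.
Codon 6 (Gly): best is GGA at 40.8.
Codon 7 (Arg): best is CGC at 43.5.

TTA CAC GTA AAC TTA GGA CGC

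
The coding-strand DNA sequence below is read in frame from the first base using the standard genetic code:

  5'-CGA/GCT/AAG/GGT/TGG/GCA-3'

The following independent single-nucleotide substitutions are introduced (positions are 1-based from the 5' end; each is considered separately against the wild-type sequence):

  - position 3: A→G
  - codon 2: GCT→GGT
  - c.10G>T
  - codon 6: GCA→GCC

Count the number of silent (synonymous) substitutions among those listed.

2

Codon 1: CGA (Arg) → CGG (Arg) — synonymous.
Codon 2: GCT (Ala) → GGT (Gly) — missense.
Codon 4: GGT (Gly) → TGT (Cys) — missense.
Codon 6: GCA (Ala) → GCC (Ala) — synonymous.
Synonymous: 2 of 4.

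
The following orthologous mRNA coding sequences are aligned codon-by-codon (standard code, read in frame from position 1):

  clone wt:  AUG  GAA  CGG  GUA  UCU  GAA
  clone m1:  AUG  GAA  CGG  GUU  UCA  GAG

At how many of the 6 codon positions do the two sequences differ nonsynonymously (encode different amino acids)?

0

Codon 1: AUG Met / AUG Met — identical.
Codon 2: GAA Glu / GAA Glu — identical.
Codon 3: CGG Arg / CGG Arg — identical.
Codon 4: GUA Val / GUU Val — synonymous.
Codon 5: UCU Ser / UCA Ser — synonymous.
Codon 6: GAA Glu / GAG Glu — synonymous.
Nonsynonymous differences: 0.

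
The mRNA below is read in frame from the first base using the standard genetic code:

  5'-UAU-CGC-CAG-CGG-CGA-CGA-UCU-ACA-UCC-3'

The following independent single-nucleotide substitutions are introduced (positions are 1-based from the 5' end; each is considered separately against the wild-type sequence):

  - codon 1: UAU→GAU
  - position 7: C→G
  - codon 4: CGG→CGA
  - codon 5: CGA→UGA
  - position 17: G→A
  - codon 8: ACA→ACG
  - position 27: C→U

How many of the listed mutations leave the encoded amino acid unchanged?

3

Codon 1: UAU (Tyr) → GAU (Asp) — missense.
Codon 3: CAG (Gln) → GAG (Glu) — missense.
Codon 4: CGG (Arg) → CGA (Arg) — synonymous.
Codon 5: CGA (Arg) → UGA (Stop) — nonsense.
Codon 6: CGA (Arg) → CAA (Gln) — missense.
Codon 8: ACA (Thr) → ACG (Thr) — synonymous.
Codon 9: UCC (Ser) → UCU (Ser) — synonymous.
Synonymous: 3 of 7.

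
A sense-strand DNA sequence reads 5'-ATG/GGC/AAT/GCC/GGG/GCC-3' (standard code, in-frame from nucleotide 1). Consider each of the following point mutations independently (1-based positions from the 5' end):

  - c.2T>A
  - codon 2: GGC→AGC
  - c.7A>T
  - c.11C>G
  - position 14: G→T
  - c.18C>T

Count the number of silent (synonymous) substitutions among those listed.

1

Codon 1: ATG (Met) → AAG (Lys) — missense.
Codon 2: GGC (Gly) → AGC (Ser) — missense.
Codon 3: AAT (Asn) → TAT (Tyr) — missense.
Codon 4: GCC (Ala) → GGC (Gly) — missense.
Codon 5: GGG (Gly) → GTG (Val) — missense.
Codon 6: GCC (Ala) → GCT (Ala) — synonymous.
Synonymous: 1 of 6.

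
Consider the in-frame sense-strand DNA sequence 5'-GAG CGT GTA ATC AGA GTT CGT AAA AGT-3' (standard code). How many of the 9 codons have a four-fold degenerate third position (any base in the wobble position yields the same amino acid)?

Codon 1 GAG (Glu): third position 2-fold.
Codon 2 CGT (Arg): third position 4-fold.
Codon 3 GTA (Val): third position 4-fold.
Codon 4 ATC (Ile): third position 3-fold.
Codon 5 AGA (Arg): third position 2-fold.
Codon 6 GTT (Val): third position 4-fold.
Codon 7 CGT (Arg): third position 4-fold.
Codon 8 AAA (Lys): third position 2-fold.
Codon 9 AGT (Ser): third position 2-fold.
Four-fold degenerate third positions: 4.

4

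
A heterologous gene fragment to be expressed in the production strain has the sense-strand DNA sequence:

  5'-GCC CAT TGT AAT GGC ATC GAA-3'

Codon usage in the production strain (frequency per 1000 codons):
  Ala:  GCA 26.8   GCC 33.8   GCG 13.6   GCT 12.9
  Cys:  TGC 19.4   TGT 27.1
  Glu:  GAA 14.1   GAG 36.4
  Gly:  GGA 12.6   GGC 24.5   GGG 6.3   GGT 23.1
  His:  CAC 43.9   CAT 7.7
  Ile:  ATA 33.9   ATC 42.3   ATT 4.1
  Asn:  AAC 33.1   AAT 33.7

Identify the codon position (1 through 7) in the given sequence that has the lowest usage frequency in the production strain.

Codon 1 GCC (Ala): 33.8 per 1000.
Codon 2 CAT (His): 7.7 per 1000.
Codon 3 TGT (Cys): 27.1 per 1000.
Codon 4 AAT (Asn): 33.7 per 1000.
Codon 5 GGC (Gly): 24.5 per 1000.
Codon 6 ATC (Ile): 42.3 per 1000.
Codon 7 GAA (Glu): 14.1 per 1000.
Lowest frequency is 7.7 at codon 2.

2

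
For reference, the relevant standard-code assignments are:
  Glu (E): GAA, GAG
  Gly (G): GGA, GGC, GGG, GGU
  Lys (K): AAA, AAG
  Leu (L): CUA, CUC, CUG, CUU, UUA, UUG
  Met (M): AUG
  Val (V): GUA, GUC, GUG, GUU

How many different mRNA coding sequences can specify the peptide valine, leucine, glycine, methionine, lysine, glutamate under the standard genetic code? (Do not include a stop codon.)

384

Val: 4 codons.
Leu: 6 codons.
Gly: 4 codons.
Met: 1 codon.
Lys: 2 codons.
Glu: 2 codons.
4 × 6 × 4 × 1 × 2 × 2 = 384.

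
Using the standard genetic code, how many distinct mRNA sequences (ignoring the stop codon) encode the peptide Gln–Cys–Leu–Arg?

Gln: 2 codons.
Cys: 2 codons.
Leu: 6 codons.
Arg: 6 codons.
2 × 2 × 6 × 6 = 144.

144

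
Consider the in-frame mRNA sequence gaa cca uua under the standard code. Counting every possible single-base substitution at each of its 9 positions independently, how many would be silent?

Codon 1 (GAA, Glu): 1 synonymous substitution.
Codon 2 (CCA, Pro): 3 synonymous substitutions.
Codon 3 (UUA, Leu): 2 synonymous substitutions.
Total: 1 + 3 + 2 = 6.

6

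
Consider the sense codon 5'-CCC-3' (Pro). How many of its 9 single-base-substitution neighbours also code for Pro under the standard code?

3

Position 1: none → 0 synonymous.
Position 2: none → 0 synonymous.
Position 3: CCT, CCA, CCG → 3 synonymous.
Total: 0 + 0 + 3 = 3.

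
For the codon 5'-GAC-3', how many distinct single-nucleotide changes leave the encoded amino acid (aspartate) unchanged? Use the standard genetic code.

Position 1: none → 0 synonymous.
Position 2: none → 0 synonymous.
Position 3: GAT → 1 synonymous.
Total: 0 + 0 + 1 = 1.

1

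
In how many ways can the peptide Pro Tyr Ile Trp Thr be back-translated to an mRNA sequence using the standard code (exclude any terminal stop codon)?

Pro: 4 codons.
Tyr: 2 codons.
Ile: 3 codons.
Trp: 1 codon.
Thr: 4 codons.
4 × 2 × 3 × 1 × 4 = 96.

96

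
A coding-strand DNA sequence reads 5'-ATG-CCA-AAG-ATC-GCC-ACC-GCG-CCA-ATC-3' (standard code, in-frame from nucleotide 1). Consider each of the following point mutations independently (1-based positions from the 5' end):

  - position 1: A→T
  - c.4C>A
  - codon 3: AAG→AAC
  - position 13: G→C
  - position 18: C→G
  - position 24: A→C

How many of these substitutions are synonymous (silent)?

2

Codon 1: ATG (Met) → TTG (Leu) — missense.
Codon 2: CCA (Pro) → ACA (Thr) — missense.
Codon 3: AAG (Lys) → AAC (Asn) — missense.
Codon 5: GCC (Ala) → CCC (Pro) — missense.
Codon 6: ACC (Thr) → ACG (Thr) — synonymous.
Codon 8: CCA (Pro) → CCC (Pro) — synonymous.
Synonymous: 2 of 6.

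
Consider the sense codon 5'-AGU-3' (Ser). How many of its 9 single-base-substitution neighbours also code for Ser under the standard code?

Position 1: none → 0 synonymous.
Position 2: none → 0 synonymous.
Position 3: AGC → 1 synonymous.
Total: 0 + 0 + 1 = 1.

1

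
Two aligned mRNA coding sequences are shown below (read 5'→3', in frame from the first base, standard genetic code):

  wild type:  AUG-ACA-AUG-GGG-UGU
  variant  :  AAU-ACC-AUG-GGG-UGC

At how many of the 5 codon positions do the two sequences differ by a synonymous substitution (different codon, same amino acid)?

Codon 1: AUG Met / AAU Asn — nonsynonymous.
Codon 2: ACA Thr / ACC Thr — synonymous.
Codon 3: AUG Met / AUG Met — identical.
Codon 4: GGG Gly / GGG Gly — identical.
Codon 5: UGU Cys / UGC Cys — synonymous.
Synonymous differences: 2.

2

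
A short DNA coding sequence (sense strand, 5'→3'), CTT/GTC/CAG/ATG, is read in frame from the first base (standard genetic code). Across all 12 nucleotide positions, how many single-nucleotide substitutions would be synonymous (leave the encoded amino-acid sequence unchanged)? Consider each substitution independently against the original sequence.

Codon 1 (CTT, Leu): 3 synonymous substitutions.
Codon 2 (GTC, Val): 3 synonymous substitutions.
Codon 3 (CAG, Gln): 1 synonymous substitution.
Codon 4 (ATG, Met): 0 synonymous substitutions.
Total: 3 + 3 + 1 + 0 = 7.

7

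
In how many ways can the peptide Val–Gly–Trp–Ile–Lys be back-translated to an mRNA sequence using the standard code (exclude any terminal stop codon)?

Val: 4 codons.
Gly: 4 codons.
Trp: 1 codon.
Ile: 3 codons.
Lys: 2 codons.
4 × 4 × 1 × 3 × 2 = 96.

96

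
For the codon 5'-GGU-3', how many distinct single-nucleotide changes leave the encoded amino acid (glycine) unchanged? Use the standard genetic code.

3

Position 1: none → 0 synonymous.
Position 2: none → 0 synonymous.
Position 3: GGC, GGA, GGG → 3 synonymous.
Total: 0 + 0 + 3 = 3.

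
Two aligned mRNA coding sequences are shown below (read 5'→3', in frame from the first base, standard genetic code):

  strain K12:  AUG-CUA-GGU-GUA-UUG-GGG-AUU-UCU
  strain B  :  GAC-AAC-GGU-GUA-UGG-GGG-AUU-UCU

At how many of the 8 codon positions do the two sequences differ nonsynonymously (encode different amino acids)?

Codon 1: AUG Met / GAC Asp — nonsynonymous.
Codon 2: CUA Leu / AAC Asn — nonsynonymous.
Codon 3: GGU Gly / GGU Gly — identical.
Codon 4: GUA Val / GUA Val — identical.
Codon 5: UUG Leu / UGG Trp — nonsynonymous.
Codon 6: GGG Gly / GGG Gly — identical.
Codon 7: AUU Ile / AUU Ile — identical.
Codon 8: UCU Ser / UCU Ser — identical.
Nonsynonymous differences: 3.

3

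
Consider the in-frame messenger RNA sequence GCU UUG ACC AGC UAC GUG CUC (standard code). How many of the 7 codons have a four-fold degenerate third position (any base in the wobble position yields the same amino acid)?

4

Codon 1 GCU (Ala): third position 4-fold.
Codon 2 UUG (Leu): third position 2-fold.
Codon 3 ACC (Thr): third position 4-fold.
Codon 4 AGC (Ser): third position 2-fold.
Codon 5 UAC (Tyr): third position 2-fold.
Codon 6 GUG (Val): third position 4-fold.
Codon 7 CUC (Leu): third position 4-fold.
Four-fold degenerate third positions: 4.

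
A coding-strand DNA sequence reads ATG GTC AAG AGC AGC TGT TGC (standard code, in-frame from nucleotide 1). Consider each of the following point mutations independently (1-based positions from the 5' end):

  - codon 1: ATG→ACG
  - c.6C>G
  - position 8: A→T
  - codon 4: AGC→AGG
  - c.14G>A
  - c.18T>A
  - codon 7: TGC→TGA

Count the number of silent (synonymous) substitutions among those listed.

1

Codon 1: ATG (Met) → ACG (Thr) — missense.
Codon 2: GTC (Val) → GTG (Val) — synonymous.
Codon 3: AAG (Lys) → ATG (Met) — missense.
Codon 4: AGC (Ser) → AGG (Arg) — missense.
Codon 5: AGC (Ser) → AAC (Asn) — missense.
Codon 6: TGT (Cys) → TGA (Stop) — nonsense.
Codon 7: TGC (Cys) → TGA (Stop) — nonsense.
Synonymous: 1 of 7.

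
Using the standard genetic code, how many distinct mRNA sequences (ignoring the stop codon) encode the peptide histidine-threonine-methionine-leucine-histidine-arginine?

576

His: 2 codons.
Thr: 4 codons.
Met: 1 codon.
Leu: 6 codons.
His: 2 codons.
Arg: 6 codons.
2 × 4 × 1 × 6 × 2 × 6 = 576.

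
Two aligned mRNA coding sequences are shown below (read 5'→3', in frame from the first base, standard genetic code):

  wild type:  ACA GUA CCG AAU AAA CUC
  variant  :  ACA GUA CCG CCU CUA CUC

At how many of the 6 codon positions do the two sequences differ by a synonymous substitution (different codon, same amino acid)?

Codon 1: ACA Thr / ACA Thr — identical.
Codon 2: GUA Val / GUA Val — identical.
Codon 3: CCG Pro / CCG Pro — identical.
Codon 4: AAU Asn / CCU Pro — nonsynonymous.
Codon 5: AAA Lys / CUA Leu — nonsynonymous.
Codon 6: CUC Leu / CUC Leu — identical.
Synonymous differences: 0.

0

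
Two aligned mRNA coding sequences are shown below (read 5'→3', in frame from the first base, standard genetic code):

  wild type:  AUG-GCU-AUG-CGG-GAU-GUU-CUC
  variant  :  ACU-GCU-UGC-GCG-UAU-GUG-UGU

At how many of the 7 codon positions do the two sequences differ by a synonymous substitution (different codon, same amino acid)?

1

Codon 1: AUG Met / ACU Thr — nonsynonymous.
Codon 2: GCU Ala / GCU Ala — identical.
Codon 3: AUG Met / UGC Cys — nonsynonymous.
Codon 4: CGG Arg / GCG Ala — nonsynonymous.
Codon 5: GAU Asp / UAU Tyr — nonsynonymous.
Codon 6: GUU Val / GUG Val — synonymous.
Codon 7: CUC Leu / UGU Cys — nonsynonymous.
Synonymous differences: 1.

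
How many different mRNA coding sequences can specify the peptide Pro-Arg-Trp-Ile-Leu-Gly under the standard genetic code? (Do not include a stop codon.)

Pro: 4 codons.
Arg: 6 codons.
Trp: 1 codon.
Ile: 3 codons.
Leu: 6 codons.
Gly: 4 codons.
4 × 6 × 1 × 3 × 6 × 4 = 1728.

1728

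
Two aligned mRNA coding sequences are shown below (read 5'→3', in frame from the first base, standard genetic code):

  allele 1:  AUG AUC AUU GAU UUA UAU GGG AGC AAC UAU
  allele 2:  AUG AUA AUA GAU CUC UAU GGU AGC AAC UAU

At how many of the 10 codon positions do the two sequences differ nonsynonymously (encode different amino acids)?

0

Codon 1: AUG Met / AUG Met — identical.
Codon 2: AUC Ile / AUA Ile — synonymous.
Codon 3: AUU Ile / AUA Ile — synonymous.
Codon 4: GAU Asp / GAU Asp — identical.
Codon 5: UUA Leu / CUC Leu — synonymous.
Codon 6: UAU Tyr / UAU Tyr — identical.
Codon 7: GGG Gly / GGU Gly — synonymous.
Codon 8: AGC Ser / AGC Ser — identical.
Codon 9: AAC Asn / AAC Asn — identical.
Codon 10: UAU Tyr / UAU Tyr — identical.
Nonsynonymous differences: 0.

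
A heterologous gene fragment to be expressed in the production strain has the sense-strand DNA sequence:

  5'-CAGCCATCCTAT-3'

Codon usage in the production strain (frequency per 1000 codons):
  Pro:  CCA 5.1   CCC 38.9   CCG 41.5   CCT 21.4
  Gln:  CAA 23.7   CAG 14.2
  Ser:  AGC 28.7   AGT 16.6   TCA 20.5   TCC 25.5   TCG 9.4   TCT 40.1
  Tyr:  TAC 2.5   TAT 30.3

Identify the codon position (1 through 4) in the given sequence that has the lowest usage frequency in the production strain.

Codon 1 CAG (Gln): 14.2 per 1000.
Codon 2 CCA (Pro): 5.1 per 1000.
Codon 3 TCC (Ser): 25.5 per 1000.
Codon 4 TAT (Tyr): 30.3 per 1000.
Lowest frequency is 5.1 at codon 2.

2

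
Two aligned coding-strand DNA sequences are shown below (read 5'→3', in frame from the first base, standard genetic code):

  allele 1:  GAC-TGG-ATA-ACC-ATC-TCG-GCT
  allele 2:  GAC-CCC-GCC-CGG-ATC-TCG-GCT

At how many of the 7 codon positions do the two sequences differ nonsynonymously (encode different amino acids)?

3

Codon 1: GAC Asp / GAC Asp — identical.
Codon 2: TGG Trp / CCC Pro — nonsynonymous.
Codon 3: ATA Ile / GCC Ala — nonsynonymous.
Codon 4: ACC Thr / CGG Arg — nonsynonymous.
Codon 5: ATC Ile / ATC Ile — identical.
Codon 6: TCG Ser / TCG Ser — identical.
Codon 7: GCT Ala / GCT Ala — identical.
Nonsynonymous differences: 3.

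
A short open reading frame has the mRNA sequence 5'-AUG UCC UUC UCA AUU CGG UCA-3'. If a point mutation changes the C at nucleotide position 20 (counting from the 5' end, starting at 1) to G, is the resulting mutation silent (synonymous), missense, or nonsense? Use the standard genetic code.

Position 20 falls in codon 7: UCA → Ser.
After the substitution the codon is UGA → Stop.
The new codon is a stop codon, so this is a nonsense mutation.

nonsense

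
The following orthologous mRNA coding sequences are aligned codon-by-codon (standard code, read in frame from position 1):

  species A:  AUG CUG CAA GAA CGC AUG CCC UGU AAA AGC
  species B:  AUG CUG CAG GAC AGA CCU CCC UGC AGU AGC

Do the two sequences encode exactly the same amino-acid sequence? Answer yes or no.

Codon 1: AUG Met / AUG Met — identical.
Codon 2: CUG Leu / CUG Leu — identical.
Codon 3: CAA Gln / CAG Gln — synonymous.
Codon 4: GAA Glu / GAC Asp — nonsynonymous.
Codon 5: CGC Arg / AGA Arg — synonymous.
Codon 6: AUG Met / CCU Pro — nonsynonymous.
Codon 7: CCC Pro / CCC Pro — identical.
Codon 8: UGU Cys / UGC Cys — synonymous.
Codon 9: AAA Lys / AGU Ser — nonsynonymous.
Codon 10: AGC Ser / AGC Ser — identical.
Nonsynonymous differences: 3 → different protein.

no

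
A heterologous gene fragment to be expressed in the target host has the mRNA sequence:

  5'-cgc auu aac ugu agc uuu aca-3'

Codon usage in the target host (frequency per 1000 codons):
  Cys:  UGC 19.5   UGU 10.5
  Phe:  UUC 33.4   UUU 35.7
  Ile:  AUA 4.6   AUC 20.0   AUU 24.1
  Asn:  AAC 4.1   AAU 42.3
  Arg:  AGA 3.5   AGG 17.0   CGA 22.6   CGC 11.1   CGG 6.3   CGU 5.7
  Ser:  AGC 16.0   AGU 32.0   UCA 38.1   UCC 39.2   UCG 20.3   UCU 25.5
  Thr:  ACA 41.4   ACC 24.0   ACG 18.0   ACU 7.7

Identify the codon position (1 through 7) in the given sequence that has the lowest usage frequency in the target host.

3

Codon 1 CGC (Arg): 11.1 per 1000.
Codon 2 AUU (Ile): 24.1 per 1000.
Codon 3 AAC (Asn): 4.1 per 1000.
Codon 4 UGU (Cys): 10.5 per 1000.
Codon 5 AGC (Ser): 16.0 per 1000.
Codon 6 UUU (Phe): 35.7 per 1000.
Codon 7 ACA (Thr): 41.4 per 1000.
Lowest frequency is 4.1 at codon 3.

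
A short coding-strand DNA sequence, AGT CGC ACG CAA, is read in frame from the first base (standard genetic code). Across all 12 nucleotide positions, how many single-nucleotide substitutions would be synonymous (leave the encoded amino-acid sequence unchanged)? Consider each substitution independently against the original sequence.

Codon 1 (AGT, Ser): 1 synonymous substitution.
Codon 2 (CGC, Arg): 3 synonymous substitutions.
Codon 3 (ACG, Thr): 3 synonymous substitutions.
Codon 4 (CAA, Gln): 1 synonymous substitution.
Total: 1 + 3 + 3 + 1 = 8.

8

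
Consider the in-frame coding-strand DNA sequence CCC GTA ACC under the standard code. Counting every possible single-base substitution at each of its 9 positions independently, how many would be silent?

9

Codon 1 (CCC, Pro): 3 synonymous substitutions.
Codon 2 (GTA, Val): 3 synonymous substitutions.
Codon 3 (ACC, Thr): 3 synonymous substitutions.
Total: 3 + 3 + 3 = 9.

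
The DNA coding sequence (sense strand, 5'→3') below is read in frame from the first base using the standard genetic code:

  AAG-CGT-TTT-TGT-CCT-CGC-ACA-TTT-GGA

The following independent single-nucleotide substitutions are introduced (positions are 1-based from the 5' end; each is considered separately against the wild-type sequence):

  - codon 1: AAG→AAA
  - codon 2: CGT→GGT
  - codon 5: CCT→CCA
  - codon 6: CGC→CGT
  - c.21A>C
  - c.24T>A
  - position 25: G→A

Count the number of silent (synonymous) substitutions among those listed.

4

Codon 1: AAG (Lys) → AAA (Lys) — synonymous.
Codon 2: CGT (Arg) → GGT (Gly) — missense.
Codon 5: CCT (Pro) → CCA (Pro) — synonymous.
Codon 6: CGC (Arg) → CGT (Arg) — synonymous.
Codon 7: ACA (Thr) → ACC (Thr) — synonymous.
Codon 8: TTT (Phe) → TTA (Leu) — missense.
Codon 9: GGA (Gly) → AGA (Arg) — missense.
Synonymous: 4 of 7.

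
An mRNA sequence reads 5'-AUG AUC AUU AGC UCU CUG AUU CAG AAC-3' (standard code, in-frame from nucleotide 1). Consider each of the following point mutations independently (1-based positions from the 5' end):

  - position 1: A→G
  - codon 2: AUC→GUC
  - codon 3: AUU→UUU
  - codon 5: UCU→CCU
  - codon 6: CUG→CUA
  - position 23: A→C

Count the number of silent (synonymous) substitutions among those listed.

Codon 1: AUG (Met) → GUG (Val) — missense.
Codon 2: AUC (Ile) → GUC (Val) — missense.
Codon 3: AUU (Ile) → UUU (Phe) — missense.
Codon 5: UCU (Ser) → CCU (Pro) — missense.
Codon 6: CUG (Leu) → CUA (Leu) — synonymous.
Codon 8: CAG (Gln) → CCG (Pro) — missense.
Synonymous: 1 of 6.

1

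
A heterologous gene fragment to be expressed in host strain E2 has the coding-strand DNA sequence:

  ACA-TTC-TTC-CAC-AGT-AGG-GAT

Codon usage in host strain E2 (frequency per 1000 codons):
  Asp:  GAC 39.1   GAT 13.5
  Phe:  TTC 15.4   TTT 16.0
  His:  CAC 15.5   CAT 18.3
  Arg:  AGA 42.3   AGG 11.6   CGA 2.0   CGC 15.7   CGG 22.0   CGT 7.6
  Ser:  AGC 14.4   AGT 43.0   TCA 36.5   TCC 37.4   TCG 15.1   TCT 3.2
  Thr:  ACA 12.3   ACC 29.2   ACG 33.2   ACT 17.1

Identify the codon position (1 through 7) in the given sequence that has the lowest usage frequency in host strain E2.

Codon 1 ACA (Thr): 12.3 per 1000.
Codon 2 TTC (Phe): 15.4 per 1000.
Codon 3 TTC (Phe): 15.4 per 1000.
Codon 4 CAC (His): 15.5 per 1000.
Codon 5 AGT (Ser): 43.0 per 1000.
Codon 6 AGG (Arg): 11.6 per 1000.
Codon 7 GAT (Asp): 13.5 per 1000.
Lowest frequency is 11.6 at codon 6.

6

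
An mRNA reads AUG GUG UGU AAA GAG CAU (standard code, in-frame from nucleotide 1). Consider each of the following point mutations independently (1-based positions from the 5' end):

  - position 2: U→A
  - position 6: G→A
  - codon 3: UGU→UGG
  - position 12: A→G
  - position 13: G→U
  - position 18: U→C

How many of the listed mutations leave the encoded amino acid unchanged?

Codon 1: AUG (Met) → AAG (Lys) — missense.
Codon 2: GUG (Val) → GUA (Val) — synonymous.
Codon 3: UGU (Cys) → UGG (Trp) — missense.
Codon 4: AAA (Lys) → AAG (Lys) — synonymous.
Codon 5: GAG (Glu) → UAG (Stop) — nonsense.
Codon 6: CAU (His) → CAC (His) — synonymous.
Synonymous: 3 of 6.

3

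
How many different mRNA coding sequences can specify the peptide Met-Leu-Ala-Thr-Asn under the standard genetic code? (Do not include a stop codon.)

Met: 1 codon.
Leu: 6 codons.
Ala: 4 codons.
Thr: 4 codons.
Asn: 2 codons.
1 × 6 × 4 × 4 × 2 = 192.

192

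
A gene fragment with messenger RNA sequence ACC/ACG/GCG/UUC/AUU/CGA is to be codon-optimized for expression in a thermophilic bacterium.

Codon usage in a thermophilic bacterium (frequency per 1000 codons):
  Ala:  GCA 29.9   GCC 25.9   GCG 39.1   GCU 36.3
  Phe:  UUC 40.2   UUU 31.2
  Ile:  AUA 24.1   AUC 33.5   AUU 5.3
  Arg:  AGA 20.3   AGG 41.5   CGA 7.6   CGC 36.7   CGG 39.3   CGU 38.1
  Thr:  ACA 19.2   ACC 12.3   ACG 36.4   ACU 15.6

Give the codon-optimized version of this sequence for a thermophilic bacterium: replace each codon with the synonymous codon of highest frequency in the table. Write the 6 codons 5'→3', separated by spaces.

ACG ACG GCG UUC AUC AGG

Codon 1 (Thr): best is ACG at 36.4.
Codon 2 (Thr): best is ACG at 36.4.
Codon 3 (Ala): best is GCG at 39.1.
Codon 4 (Phe): best is UUC at 40.2.
Codon 5 (Ile): best is AUC at 33.5.
Codon 6 (Arg): best is AGG at 41.5.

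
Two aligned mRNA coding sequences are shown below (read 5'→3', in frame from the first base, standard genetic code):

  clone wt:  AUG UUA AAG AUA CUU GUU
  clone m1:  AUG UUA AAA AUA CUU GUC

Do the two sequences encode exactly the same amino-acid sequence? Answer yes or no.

Codon 1: AUG Met / AUG Met — identical.
Codon 2: UUA Leu / UUA Leu — identical.
Codon 3: AAG Lys / AAA Lys — synonymous.
Codon 4: AUA Ile / AUA Ile — identical.
Codon 5: CUU Leu / CUU Leu — identical.
Codon 6: GUU Val / GUC Val — synonymous.
Nonsynonymous differences: 0 → same protein.

yes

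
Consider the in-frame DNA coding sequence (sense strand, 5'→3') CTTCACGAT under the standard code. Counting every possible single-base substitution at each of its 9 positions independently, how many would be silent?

5

Codon 1 (CTT, Leu): 3 synonymous substitutions.
Codon 2 (CAC, His): 1 synonymous substitution.
Codon 3 (GAT, Asp): 1 synonymous substitution.
Total: 3 + 1 + 1 = 5.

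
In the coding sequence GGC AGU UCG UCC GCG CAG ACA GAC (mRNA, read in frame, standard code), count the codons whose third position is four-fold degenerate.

5

Codon 1 GGC (Gly): third position 4-fold.
Codon 2 AGU (Ser): third position 2-fold.
Codon 3 UCG (Ser): third position 4-fold.
Codon 4 UCC (Ser): third position 4-fold.
Codon 5 GCG (Ala): third position 4-fold.
Codon 6 CAG (Gln): third position 2-fold.
Codon 7 ACA (Thr): third position 4-fold.
Codon 8 GAC (Asp): third position 2-fold.
Four-fold degenerate third positions: 5.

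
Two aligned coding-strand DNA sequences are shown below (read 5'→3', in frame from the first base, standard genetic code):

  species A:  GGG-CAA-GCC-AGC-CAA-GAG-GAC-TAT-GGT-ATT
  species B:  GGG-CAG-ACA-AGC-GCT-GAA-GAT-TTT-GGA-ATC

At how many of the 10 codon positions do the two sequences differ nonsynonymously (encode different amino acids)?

Codon 1: GGG Gly / GGG Gly — identical.
Codon 2: CAA Gln / CAG Gln — synonymous.
Codon 3: GCC Ala / ACA Thr — nonsynonymous.
Codon 4: AGC Ser / AGC Ser — identical.
Codon 5: CAA Gln / GCT Ala — nonsynonymous.
Codon 6: GAG Glu / GAA Glu — synonymous.
Codon 7: GAC Asp / GAT Asp — synonymous.
Codon 8: TAT Tyr / TTT Phe — nonsynonymous.
Codon 9: GGT Gly / GGA Gly — synonymous.
Codon 10: ATT Ile / ATC Ile — synonymous.
Nonsynonymous differences: 3.

3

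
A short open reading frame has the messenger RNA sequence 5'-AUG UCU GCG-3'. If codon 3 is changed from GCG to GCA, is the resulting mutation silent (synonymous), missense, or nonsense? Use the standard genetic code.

Position 9 falls in codon 3: GCG → Ala.
After the substitution the codon is GCA → Ala.
Both encode Ala, so the change is synonymous.

silent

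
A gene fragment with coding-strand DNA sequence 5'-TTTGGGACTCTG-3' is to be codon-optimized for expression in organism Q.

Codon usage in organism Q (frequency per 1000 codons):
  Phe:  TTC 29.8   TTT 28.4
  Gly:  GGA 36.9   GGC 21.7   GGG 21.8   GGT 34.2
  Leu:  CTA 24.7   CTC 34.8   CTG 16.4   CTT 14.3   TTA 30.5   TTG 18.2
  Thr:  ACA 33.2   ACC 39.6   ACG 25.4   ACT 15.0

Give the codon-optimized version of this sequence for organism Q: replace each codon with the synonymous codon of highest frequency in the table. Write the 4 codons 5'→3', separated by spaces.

Codon 1 (Phe): best is TTC at 29.8.
Codon 2 (Gly): best is GGA at 36.9.
Codon 3 (Thr): best is ACC at 39.6.
Codon 4 (Leu): best is CTC at 34.8.

TTC GGA ACC CTC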